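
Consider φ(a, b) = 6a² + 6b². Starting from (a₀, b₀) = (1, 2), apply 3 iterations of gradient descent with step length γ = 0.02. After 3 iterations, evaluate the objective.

5.78099785728

∇φ = (12a, 12b)
(a₁, b₁) = (1, 2) − 0.02·(12, 24) = (0.76, 1.52)
(a₂, b₂) = (0.76, 1.52) − 0.02·(9.12, 18.24) = (0.5776, 1.1552)
(a₃, b₃) = (0.5776, 1.1552) − 0.02·(6.9312, 13.8624) = (0.438976, 0.877952)
φ(0.438976, 0.877952) = 5.78099785728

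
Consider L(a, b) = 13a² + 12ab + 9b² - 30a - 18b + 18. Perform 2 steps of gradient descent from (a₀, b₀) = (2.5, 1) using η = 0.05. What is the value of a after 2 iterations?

1.755

∇L = (26a + 12b - 30, 12a + 18b - 18)
Step 1: at (2.5, 1), ∇L = (47, 30) → (2.5, 1) − 0.05·(47, 30) = (0.15, -0.5)
Step 2: at (0.15, -0.5), ∇L = (-32.1, -25.2) → (0.15, -0.5) − 0.05·(-32.1, -25.2) = (1.755, 0.76)
a = 1.755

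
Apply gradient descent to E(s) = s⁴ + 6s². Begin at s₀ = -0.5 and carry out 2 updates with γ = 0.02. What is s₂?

E′(s) = 4s³ + 12s
Step 1: E′(-0.5) = -6.5; s₁ = -0.5 − 0.02·(-6.5) = -0.37
Step 2: E′(-0.37) = -4.642612; s₂ = -0.37 − 0.02·(-4.642612) = -0.27714776

-0.27714776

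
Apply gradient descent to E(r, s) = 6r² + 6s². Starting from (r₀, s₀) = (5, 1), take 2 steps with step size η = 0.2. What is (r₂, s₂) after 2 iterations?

∇E = (12r, 12s)
Step 1: at (5, 1), ∇E = (60, 12) → (5, 1) − 0.2·(60, 12) = (-7, -1.4)
Step 2: at (-7, -1.4), ∇E = (-84, -16.8) → (-7, -1.4) − 0.2·(-84, -16.8) = (9.8, 1.96)

(9.8, 1.96)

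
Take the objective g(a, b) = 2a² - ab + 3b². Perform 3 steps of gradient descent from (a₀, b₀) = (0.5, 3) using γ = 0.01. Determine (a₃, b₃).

∇g = (4a - b, -a + 6b)
(a₁, b₁) = (0.5, 3) − 0.01·(-1, 17.5) = (0.51, 2.825)
(a₂, b₂) = (0.51, 2.825) − 0.01·(-0.785, 16.44) = (0.51785, 2.6606)
(a₃, b₃) = (0.51785, 2.6606) − 0.01·(-0.5892, 15.44575) = (0.523742, 2.5061425)

(0.523742, 2.5061425)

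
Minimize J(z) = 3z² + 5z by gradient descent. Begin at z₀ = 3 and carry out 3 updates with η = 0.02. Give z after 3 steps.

J′(z) = 6z + 5
Step 1: J′(3) = 23; z₁ = 3 − 0.02·23 = 2.54
Step 2: J′(2.54) = 20.24; z₂ = 2.54 − 0.02·20.24 = 2.1352
Step 3: J′(2.1352) = 17.8112; z₃ = 2.1352 − 0.02·17.8112 = 1.778976

1.778976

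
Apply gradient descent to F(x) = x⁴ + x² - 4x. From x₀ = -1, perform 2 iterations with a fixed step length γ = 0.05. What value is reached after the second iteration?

F′(x) = 4x³ + 2x - 4
Step 1: F′(-1) = -10; x₁ = -1 − 0.05·(-10) = -0.5
Step 2: F′(-0.5) = -5.5; x₂ = -0.5 − 0.05·(-5.5) = -0.225

-0.225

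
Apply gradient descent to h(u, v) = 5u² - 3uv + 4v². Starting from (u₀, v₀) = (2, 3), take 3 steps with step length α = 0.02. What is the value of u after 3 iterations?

∇h = (10u - 3v, -3u + 8v)
(u₁, v₁) = (2, 3) − 0.02·(11, 18) = (1.78, 2.64)
(u₂, v₂) = (1.78, 2.64) − 0.02·(9.88, 15.78) = (1.5824, 2.3244)
(u₃, v₃) = (1.5824, 2.3244) − 0.02·(8.8508, 13.848) = (1.405384, 2.04744)
u = 1.405384

1.405384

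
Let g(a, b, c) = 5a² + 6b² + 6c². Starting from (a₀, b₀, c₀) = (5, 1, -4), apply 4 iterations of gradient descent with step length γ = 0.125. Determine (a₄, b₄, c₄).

(0.01953125, 0.0625, -0.25)

∇g = (10a, 12b, 12c)
(a₁, b₁, c₁) = (5, 1, -4) − 0.125·(50, 12, -48) = (-1.25, -0.5, 2)
(a₂, b₂, c₂) = (-1.25, -0.5, 2) − 0.125·(-12.5, -6, 24) = (0.3125, 0.25, -1)
(a₃, b₃, c₃) = (0.3125, 0.25, -1) − 0.125·(3.125, 3, -12) = (-0.078125, -0.125, 0.5)
(a₄, b₄, c₄) = (-0.078125, -0.125, 0.5) − 0.125·(-0.78125, -1.5, 6) = (0.01953125, 0.0625, -0.25)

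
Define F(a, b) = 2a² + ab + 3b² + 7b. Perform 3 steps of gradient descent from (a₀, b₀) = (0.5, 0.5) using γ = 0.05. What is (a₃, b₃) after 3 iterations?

(0.2603125, -0.6354375)

∇F = (4a + b, a + 6b + 7)
(a₁, b₁) = (0.5, 0.5) − 0.05·(2.5, 10.5) = (0.375, -0.025)
(a₂, b₂) = (0.375, -0.025) − 0.05·(1.475, 7.225) = (0.30125, -0.38625)
(a₃, b₃) = (0.30125, -0.38625) − 0.05·(0.81875, 4.98375) = (0.2603125, -0.6354375)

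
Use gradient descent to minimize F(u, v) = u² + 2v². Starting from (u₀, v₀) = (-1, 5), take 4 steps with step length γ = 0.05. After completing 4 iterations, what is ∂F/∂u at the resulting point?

∇F = (2u, 4v)
Step 1: at (-1, 5), ∇F = (-2, 20) → (-1, 5) − 0.05·(-2, 20) = (-0.9, 4)
Step 2: at (-0.9, 4), ∇F = (-1.8, 16) → (-0.9, 4) − 0.05·(-1.8, 16) = (-0.81, 3.2)
Step 3: at (-0.81, 3.2), ∇F = (-1.62, 12.8) → (-0.81, 3.2) − 0.05·(-1.62, 12.8) = (-0.729, 2.56)
Step 4: at (-0.729, 2.56), ∇F = (-1.458, 10.24) → (-0.729, 2.56) − 0.05·(-1.458, 10.24) = (-0.6561, 2.048)
∂F/∂u at (-0.6561, 2.048) = -1.3122

-1.3122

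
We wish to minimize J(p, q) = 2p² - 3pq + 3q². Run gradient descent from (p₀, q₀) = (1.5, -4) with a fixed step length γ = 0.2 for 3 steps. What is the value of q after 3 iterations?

∇J = (4p - 3q, -3p + 6q)
(p₁, q₁) = (1.5, -4) − 0.2·(18, -28.5) = (-2.1, 1.7)
(p₂, q₂) = (-2.1, 1.7) − 0.2·(-13.5, 16.5) = (0.6, -1.6)
(p₃, q₃) = (0.6, -1.6) − 0.2·(7.2, -11.4) = (-0.84, 0.68)
q = 0.68

0.68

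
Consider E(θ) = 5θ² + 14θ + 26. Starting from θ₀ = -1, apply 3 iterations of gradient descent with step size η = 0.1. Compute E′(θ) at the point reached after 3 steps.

0

E′(θ) = 10θ + 14
Step 1: E′(-1) = 4; θ₁ = -1 − 0.1·4 = -1.4
Step 2: E′(-1.4) = 0; θ₂ = -1.4 − 0.1·0 = -1.4
Step 3: E′(-1.4) = 0; θ₃ = -1.4 − 0.1·0 = -1.4
E′(θ) at (-1.4) = 0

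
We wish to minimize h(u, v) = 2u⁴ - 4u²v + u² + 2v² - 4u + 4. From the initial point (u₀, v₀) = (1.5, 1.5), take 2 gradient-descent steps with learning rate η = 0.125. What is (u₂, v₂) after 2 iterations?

∇h = (8u³ - 8uv + 2u - 4, -4u² + 4v)
Step 1: at (1.5, 1.5), ∇h = (8, -3) → (1.5, 1.5) − 0.125·(8, -3) = (0.5, 1.875)
Step 2: at (0.5, 1.875), ∇h = (-9.5, 6.5) → (0.5, 1.875) − 0.125·(-9.5, 6.5) = (1.6875, 1.0625)

(1.6875, 1.0625)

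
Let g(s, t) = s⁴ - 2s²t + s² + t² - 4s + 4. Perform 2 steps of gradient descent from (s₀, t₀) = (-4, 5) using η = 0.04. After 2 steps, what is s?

-0.26825728

∇g = (4s³ - 4st + 2s - 4, -2s² + 2t)
(s₁, t₁) = (-4, 5) − 0.04·(-188, -22) = (3.52, 5.88)
(s₂, t₂) = (3.52, 5.88) − 0.04·(94.706432, -13.0208) = (-0.26825728, 6.400832)
s = -0.26825728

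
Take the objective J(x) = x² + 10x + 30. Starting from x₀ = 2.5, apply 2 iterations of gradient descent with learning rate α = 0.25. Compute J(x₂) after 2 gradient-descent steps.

8.515625

J′(x) = 2x + 10
Step 1: J′(2.5) = 15; x₁ = 2.5 − 0.25·15 = -1.25
Step 2: J′(-1.25) = 7.5; x₂ = -1.25 − 0.25·7.5 = -3.125
J(-3.125) = 8.515625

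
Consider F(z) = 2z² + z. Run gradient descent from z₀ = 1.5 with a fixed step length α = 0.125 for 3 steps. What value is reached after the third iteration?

-0.03125

F′(z) = 4z + 1
Step 1: F′(1.5) = 7; z₁ = 1.5 − 0.125·7 = 0.625
Step 2: F′(0.625) = 3.5; z₂ = 0.625 − 0.125·3.5 = 0.1875
Step 3: F′(0.1875) = 1.75; z₃ = 0.1875 − 0.125·1.75 = -0.03125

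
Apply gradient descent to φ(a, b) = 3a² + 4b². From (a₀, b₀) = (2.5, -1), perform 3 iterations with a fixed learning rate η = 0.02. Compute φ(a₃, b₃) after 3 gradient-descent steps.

∇φ = (6a, 8b)
Step 1: at (2.5, -1), ∇φ = (15, -8) → (2.5, -1) − 0.02·(15, -8) = (2.2, -0.84)
Step 2: at (2.2, -0.84), ∇φ = (13.2, -6.72) → (2.2, -0.84) − 0.02·(13.2, -6.72) = (1.936, -0.7056)
Step 3: at (1.936, -0.7056), ∇φ = (11.616, -5.6448) → (1.936, -0.7056) − 0.02·(11.616, -5.6448) = (1.70368, -0.592704)
φ(1.70368, -0.592704) = 10.112768753664

10.112768753664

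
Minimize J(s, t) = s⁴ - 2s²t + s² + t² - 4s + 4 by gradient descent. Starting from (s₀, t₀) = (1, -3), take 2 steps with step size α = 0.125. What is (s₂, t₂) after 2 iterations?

∇J = (4s³ - 4st + 2s - 4, -2s² + 2t)
Step 1: at (1, -3), ∇J = (14, -8) → (1, -3) − 0.125·(14, -8) = (-0.75, -2)
Step 2: at (-0.75, -2), ∇J = (-13.1875, -5.125) → (-0.75, -2) − 0.125·(-13.1875, -5.125) = (0.8984375, -1.359375)

(0.8984375, -1.359375)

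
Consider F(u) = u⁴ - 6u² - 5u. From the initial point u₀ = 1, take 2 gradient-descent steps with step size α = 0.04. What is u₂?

F′(u) = 4u³ - 12u - 5
u₁ = 1 − 0.04·(-13) = 1.52
u₂ = 1.52 − 0.04·(-9.192768) = 1.88771072

1.88771072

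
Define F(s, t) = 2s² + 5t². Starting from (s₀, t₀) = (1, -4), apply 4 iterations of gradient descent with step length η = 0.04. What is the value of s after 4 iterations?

∇F = (4s, 10t)
Step 1: at (1, -4), ∇F = (4, -40) → (1, -4) − 0.04·(4, -40) = (0.84, -2.4)
Step 2: at (0.84, -2.4), ∇F = (3.36, -24) → (0.84, -2.4) − 0.04·(3.36, -24) = (0.7056, -1.44)
Step 3: at (0.7056, -1.44), ∇F = (2.8224, -14.4) → (0.7056, -1.44) − 0.04·(2.8224, -14.4) = (0.592704, -0.864)
Step 4: at (0.592704, -0.864), ∇F = (2.370816, -8.64) → (0.592704, -0.864) − 0.04·(2.370816, -8.64) = (0.49787136, -0.5184)
s = 0.49787136

0.49787136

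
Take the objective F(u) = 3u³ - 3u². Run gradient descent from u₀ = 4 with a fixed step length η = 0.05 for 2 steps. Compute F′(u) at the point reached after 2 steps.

F′(u) = 9u² - 6u
Step 1: F′(4) = 120; u₁ = 4 − 0.05·120 = -2
Step 2: F′(-2) = 48; u₂ = -2 − 0.05·48 = -4.4
F′(u) at (-4.4) = 200.64

200.64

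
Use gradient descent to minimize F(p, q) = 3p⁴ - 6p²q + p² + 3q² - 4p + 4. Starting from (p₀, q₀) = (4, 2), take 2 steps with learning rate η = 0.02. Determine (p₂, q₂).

(189.60507392, 14.114048)

∇F = (12p³ - 12pq + 2p - 4, -6p² + 6q)
(p₁, q₁) = (4, 2) − 0.02·(676, -84) = (-9.52, 3.68)
(p₂, q₂) = (-9.52, 3.68) − 0.02·(-9956.253696, -521.7024) = (189.60507392, 14.114048)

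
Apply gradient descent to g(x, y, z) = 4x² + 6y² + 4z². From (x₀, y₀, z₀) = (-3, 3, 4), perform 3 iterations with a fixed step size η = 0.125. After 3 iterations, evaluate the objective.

∇g = (8x, 12y, 8z)
Step 1: at (-3, 3, 4), ∇g = (-24, 36, 32) → (-3, 3, 4) − 0.125·(-24, 36, 32) = (0, -1.5, 0)
Step 2: at (0, -1.5, 0), ∇g = (0, -18, 0) → (0, -1.5, 0) − 0.125·(0, -18, 0) = (0, 0.75, 0)
Step 3: at (0, 0.75, 0), ∇g = (0, 9, 0) → (0, 0.75, 0) − 0.125·(0, 9, 0) = (0, -0.375, 0)
g(0, -0.375, 0) = 0.84375

0.84375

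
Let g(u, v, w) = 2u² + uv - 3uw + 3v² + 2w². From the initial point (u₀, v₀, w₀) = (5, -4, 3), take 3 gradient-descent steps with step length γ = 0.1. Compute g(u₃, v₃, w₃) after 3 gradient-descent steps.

∇g = (4u + v - 3w, u + 6v, -3u + 4w)
Step 1: at (5, -4, 3), ∇g = (7, -19, -3) → (5, -4, 3) − 0.1·(7, -19, -3) = (4.3, -2.1, 3.3)
Step 2: at (4.3, -2.1, 3.3), ∇g = (5.2, -8.3, 0.3) → (4.3, -2.1, 3.3) − 0.1·(5.2, -8.3, 0.3) = (3.78, -1.27, 3.27)
Step 3: at (3.78, -1.27, 3.27), ∇g = (4.04, -3.84, 1.74) → (3.78, -1.27, 3.27) − 0.1·(4.04, -3.84, 1.74) = (3.376, -0.886, 3.096)
g(3.376, -0.886, 3.096) = 9.972748

9.972748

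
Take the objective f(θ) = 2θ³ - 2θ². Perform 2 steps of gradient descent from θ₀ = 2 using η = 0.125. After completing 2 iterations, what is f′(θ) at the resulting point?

f′(θ) = 6θ² - 4θ
θ₁ = 2 − 0.125·16 = 0
θ₂ = 0 − 0.125·0 = 0
f′(θ) at (0) = 0

0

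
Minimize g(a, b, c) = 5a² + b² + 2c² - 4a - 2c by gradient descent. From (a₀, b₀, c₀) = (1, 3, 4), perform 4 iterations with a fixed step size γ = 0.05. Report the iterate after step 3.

∇g = (10a - 4, 2b, 4c - 2)
Step 1: at (1, 3, 4), ∇g = (6, 6, 14) → (1, 3, 4) − 0.05·(6, 6, 14) = (0.7, 2.7, 3.3)
Step 2: at (0.7, 2.7, 3.3), ∇g = (3, 5.4, 11.2) → (0.7, 2.7, 3.3) − 0.05·(3, 5.4, 11.2) = (0.55, 2.43, 2.74)
Step 3: at (0.55, 2.43, 2.74), ∇g = (1.5, 4.86, 8.96) → (0.55, 2.43, 2.74) − 0.05·(1.5, 4.86, 8.96) = (0.475, 2.187, 2.292)

(0.475, 2.187, 2.292)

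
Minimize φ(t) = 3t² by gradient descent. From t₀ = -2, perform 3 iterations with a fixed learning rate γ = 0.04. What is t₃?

-0.877952

φ′(t) = 6t
t₁ = -2 − 0.04·(-12) = -1.52
t₂ = -1.52 − 0.04·(-9.12) = -1.1552
t₃ = -1.1552 − 0.04·(-6.9312) = -0.877952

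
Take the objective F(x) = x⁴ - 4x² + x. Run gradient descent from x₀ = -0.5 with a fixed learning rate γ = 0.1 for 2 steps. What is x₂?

-1.46705

F′(x) = 4x³ - 8x + 1
Step 1: F′(-0.5) = 4.5; x₁ = -0.5 − 0.1·4.5 = -0.95
Step 2: F′(-0.95) = 5.1705; x₂ = -0.95 − 0.1·5.1705 = -1.46705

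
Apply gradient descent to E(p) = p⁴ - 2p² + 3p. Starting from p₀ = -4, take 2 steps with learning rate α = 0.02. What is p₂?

0.70678208

E′(p) = 4p³ - 4p + 3
p₁ = -4 − 0.02·(-237) = 0.74
p₂ = 0.74 − 0.02·1.660896 = 0.70678208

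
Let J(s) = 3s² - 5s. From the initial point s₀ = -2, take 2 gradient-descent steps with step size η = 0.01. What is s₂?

-1.6702

J′(s) = 6s - 5
Step 1: J′(-2) = -17; s₁ = -2 − 0.01·(-17) = -1.83
Step 2: J′(-1.83) = -15.98; s₂ = -1.83 − 0.01·(-15.98) = -1.6702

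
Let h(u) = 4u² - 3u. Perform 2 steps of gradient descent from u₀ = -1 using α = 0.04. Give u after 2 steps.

-0.2608

h′(u) = 8u - 3
u₁ = -1 − 0.04·(-11) = -0.56
u₂ = -0.56 − 0.04·(-7.48) = -0.2608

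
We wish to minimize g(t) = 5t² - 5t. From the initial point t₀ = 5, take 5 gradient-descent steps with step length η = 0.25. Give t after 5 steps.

g′(t) = 10t - 5
t₁ = 5 − 0.25·45 = -6.25
t₂ = -6.25 − 0.25·(-67.5) = 10.625
t₃ = 10.625 − 0.25·101.25 = -14.6875
t₄ = -14.6875 − 0.25·(-151.875) = 23.28125
t₅ = 23.28125 − 0.25·227.8125 = -33.671875

-33.671875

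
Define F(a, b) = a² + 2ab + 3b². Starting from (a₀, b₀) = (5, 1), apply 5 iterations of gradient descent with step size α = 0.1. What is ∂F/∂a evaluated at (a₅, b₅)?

∇F = (2a + 2b, 2a + 6b)
Step 1: at (5, 1), ∇F = (12, 16) → (5, 1) − 0.1·(12, 16) = (3.8, -0.6)
Step 2: at (3.8, -0.6), ∇F = (6.4, 4) → (3.8, -0.6) − 0.1·(6.4, 4) = (3.16, -1)
Step 3: at (3.16, -1), ∇F = (4.32, 0.32) → (3.16, -1) − 0.1·(4.32, 0.32) = (2.728, -1.032)
Step 4: at (2.728, -1.032), ∇F = (3.392, -0.736) → (2.728, -1.032) − 0.1·(3.392, -0.736) = (2.3888, -0.9584)
Step 5: at (2.3888, -0.9584), ∇F = (2.8608, -0.9728) → (2.3888, -0.9584) − 0.1·(2.8608, -0.9728) = (2.10272, -0.86112)
∂F/∂a at (2.10272, -0.86112) = 2.4832

2.4832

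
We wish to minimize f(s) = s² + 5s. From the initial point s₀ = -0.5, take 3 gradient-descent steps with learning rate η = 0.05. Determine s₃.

-1.042

f′(s) = 2s + 5
s₁ = -0.5 − 0.05·4 = -0.7
s₂ = -0.7 − 0.05·3.6 = -0.88
s₃ = -0.88 − 0.05·3.24 = -1.042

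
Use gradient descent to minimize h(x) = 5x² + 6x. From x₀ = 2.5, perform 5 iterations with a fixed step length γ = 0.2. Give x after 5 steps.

h′(x) = 10x + 6
Step 1: h′(2.5) = 31; x₁ = 2.5 − 0.2·31 = -3.7
Step 2: h′(-3.7) = -31; x₂ = -3.7 − 0.2·(-31) = 2.5
Step 3: h′(2.5) = 31; x₃ = 2.5 − 0.2·31 = -3.7
Step 4: h′(-3.7) = -31; x₄ = -3.7 − 0.2·(-31) = 2.5
Step 5: h′(2.5) = 31; x₅ = 2.5 − 0.2·31 = -3.7

-3.7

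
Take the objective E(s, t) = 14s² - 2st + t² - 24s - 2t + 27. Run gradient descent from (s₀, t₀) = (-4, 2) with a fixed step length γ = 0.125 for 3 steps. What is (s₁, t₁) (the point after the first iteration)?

∇E = (28s - 2t - 24, -2s + 2t - 2)
(s₁, t₁) = (-4, 2) − 0.125·(-140, 10) = (13.5, 0.75)

(13.5, 0.75)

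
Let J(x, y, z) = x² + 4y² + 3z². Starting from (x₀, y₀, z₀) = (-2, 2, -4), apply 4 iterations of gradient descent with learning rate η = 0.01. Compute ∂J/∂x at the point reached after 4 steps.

-3.68947264

∇J = (2x, 8y, 6z)
(x₁, y₁, z₁) = (-2, 2, -4) − 0.01·(-4, 16, -24) = (-1.96, 1.84, -3.76)
(x₂, y₂, z₂) = (-1.96, 1.84, -3.76) − 0.01·(-3.92, 14.72, -22.56) = (-1.9208, 1.6928, -3.5344)
(x₃, y₃, z₃) = (-1.9208, 1.6928, -3.5344) − 0.01·(-3.8416, 13.5424, -21.2064) = (-1.882384, 1.557376, -3.322336)
(x₄, y₄, z₄) = (-1.882384, 1.557376, -3.322336) − 0.01·(-3.764768, 12.459008, -19.934016) = (-1.84473632, 1.43278592, -3.12299584)
∂J/∂x at (-1.84473632, 1.43278592, -3.12299584) = -3.68947264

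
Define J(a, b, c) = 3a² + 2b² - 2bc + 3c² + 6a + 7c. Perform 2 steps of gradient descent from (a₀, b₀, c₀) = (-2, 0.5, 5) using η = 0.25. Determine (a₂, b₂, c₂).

(-1.25, -2, 1.5)

∇J = (6a + 6, 4b - 2c, -2b + 6c + 7)
Step 1: at (-2, 0.5, 5), ∇J = (-6, -8, 36) → (-2, 0.5, 5) − 0.25·(-6, -8, 36) = (-0.5, 2.5, -4)
Step 2: at (-0.5, 2.5, -4), ∇J = (3, 18, -22) → (-0.5, 2.5, -4) − 0.25·(3, 18, -22) = (-1.25, -2, 1.5)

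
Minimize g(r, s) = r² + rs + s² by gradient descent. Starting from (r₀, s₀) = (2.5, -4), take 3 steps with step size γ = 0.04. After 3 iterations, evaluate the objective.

9.051561050112

∇g = (2r + s, r + 2s)
(r₁, s₁) = (2.5, -4) − 0.04·(1, -5.5) = (2.46, -3.78)
(r₂, s₂) = (2.46, -3.78) − 0.04·(1.14, -5.1) = (2.4144, -3.576)
(r₃, s₃) = (2.4144, -3.576) − 0.04·(1.2528, -4.7376) = (2.364288, -3.386496)
g(2.364288, -3.386496) = 9.051561050112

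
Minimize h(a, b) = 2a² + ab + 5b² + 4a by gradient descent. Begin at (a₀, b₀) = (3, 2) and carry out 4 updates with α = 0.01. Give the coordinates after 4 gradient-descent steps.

∇h = (4a + b + 4, a + 10b)
(a₁, b₁) = (3, 2) − 0.01·(18, 23) = (2.82, 1.77)
(a₂, b₂) = (2.82, 1.77) − 0.01·(17.05, 20.52) = (2.6495, 1.5648)
(a₃, b₃) = (2.6495, 1.5648) − 0.01·(16.1628, 18.2975) = (2.487872, 1.381825)
(a₄, b₄) = (2.487872, 1.381825) − 0.01·(15.333313, 16.306122) = (2.33453887, 1.21876378)

(2.33453887, 1.21876378)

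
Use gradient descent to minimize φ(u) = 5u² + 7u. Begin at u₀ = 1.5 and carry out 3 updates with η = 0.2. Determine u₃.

φ′(u) = 10u + 7
Step 1: φ′(1.5) = 22; u₁ = 1.5 − 0.2·22 = -2.9
Step 2: φ′(-2.9) = -22; u₂ = -2.9 − 0.2·(-22) = 1.5
Step 3: φ′(1.5) = 22; u₃ = 1.5 − 0.2·22 = -2.9

-2.9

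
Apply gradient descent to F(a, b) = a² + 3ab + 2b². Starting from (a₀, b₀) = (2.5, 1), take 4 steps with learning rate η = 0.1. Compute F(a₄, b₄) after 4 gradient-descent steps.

-0.1847867525

∇F = (2a + 3b, 3a + 4b)
Step 1: at (2.5, 1), ∇F = (8, 11.5) → (2.5, 1) − 0.1·(8, 11.5) = (1.7, -0.15)
Step 2: at (1.7, -0.15), ∇F = (2.95, 4.5) → (1.7, -0.15) − 0.1·(2.95, 4.5) = (1.405, -0.6)
Step 3: at (1.405, -0.6), ∇F = (1.01, 1.815) → (1.405, -0.6) − 0.1·(1.01, 1.815) = (1.304, -0.7815)
Step 4: at (1.304, -0.7815), ∇F = (0.2635, 0.786) → (1.304, -0.7815) − 0.1·(0.2635, 0.786) = (1.27765, -0.8601)
F(1.27765, -0.8601) = -0.1847867525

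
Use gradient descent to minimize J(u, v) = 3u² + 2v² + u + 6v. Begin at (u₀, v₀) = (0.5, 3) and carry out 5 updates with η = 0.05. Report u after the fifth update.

∇J = (6u + 1, 4v + 6)
Step 1: at (0.5, 3), ∇J = (4, 18) → (0.5, 3) − 0.05·(4, 18) = (0.3, 2.1)
Step 2: at (0.3, 2.1), ∇J = (2.8, 14.4) → (0.3, 2.1) − 0.05·(2.8, 14.4) = (0.16, 1.38)
Step 3: at (0.16, 1.38), ∇J = (1.96, 11.52) → (0.16, 1.38) − 0.05·(1.96, 11.52) = (0.062, 0.804)
Step 4: at (0.062, 0.804), ∇J = (1.372, 9.216) → (0.062, 0.804) − 0.05·(1.372, 9.216) = (-0.0066, 0.3432)
Step 5: at (-0.0066, 0.3432), ∇J = (0.9604, 7.3728) → (-0.0066, 0.3432) − 0.05·(0.9604, 7.3728) = (-0.05462, -0.02544)
u = -0.05462

-0.05462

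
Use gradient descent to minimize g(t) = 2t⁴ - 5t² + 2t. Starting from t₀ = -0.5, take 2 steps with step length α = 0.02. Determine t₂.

g′(t) = 8t³ - 10t + 2
Step 1: g′(-0.5) = 6; t₁ = -0.5 − 0.02·6 = -0.62
Step 2: g′(-0.62) = 6.293376; t₂ = -0.62 − 0.02·6.293376 = -0.74586752

-0.74586752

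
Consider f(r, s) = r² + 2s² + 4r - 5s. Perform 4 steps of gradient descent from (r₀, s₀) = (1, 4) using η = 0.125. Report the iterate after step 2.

(-0.3125, 1.9375)

∇f = (2r + 4, 4s - 5)
(r₁, s₁) = (1, 4) − 0.125·(6, 11) = (0.25, 2.625)
(r₂, s₂) = (0.25, 2.625) − 0.125·(4.5, 5.5) = (-0.3125, 1.9375)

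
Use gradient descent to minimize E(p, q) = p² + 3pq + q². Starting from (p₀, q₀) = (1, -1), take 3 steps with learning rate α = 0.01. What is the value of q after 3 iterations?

∇E = (2p + 3q, 3p + 2q)
(p₁, q₁) = (1, -1) − 0.01·(-1, 1) = (1.01, -1.01)
(p₂, q₂) = (1.01, -1.01) − 0.01·(-1.01, 1.01) = (1.0201, -1.0201)
(p₃, q₃) = (1.0201, -1.0201) − 0.01·(-1.0201, 1.0201) = (1.030301, -1.030301)
q = -1.030301

-1.030301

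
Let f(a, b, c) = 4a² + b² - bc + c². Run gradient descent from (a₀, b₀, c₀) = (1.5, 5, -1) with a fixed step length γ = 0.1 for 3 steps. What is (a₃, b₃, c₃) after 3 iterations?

∇f = (8a, 2b - c, -b + 2c)
(a₁, b₁, c₁) = (1.5, 5, -1) − 0.1·(12, 11, -7) = (0.3, 3.9, -0.3)
(a₂, b₂, c₂) = (0.3, 3.9, -0.3) − 0.1·(2.4, 8.1, -4.5) = (0.06, 3.09, 0.15)
(a₃, b₃, c₃) = (0.06, 3.09, 0.15) − 0.1·(0.48, 6.03, -2.79) = (0.012, 2.487, 0.429)

(0.012, 2.487, 0.429)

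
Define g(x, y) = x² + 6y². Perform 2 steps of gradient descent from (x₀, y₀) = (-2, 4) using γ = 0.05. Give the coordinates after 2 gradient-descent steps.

∇g = (2x, 12y)
Step 1: at (-2, 4), ∇g = (-4, 48) → (-2, 4) − 0.05·(-4, 48) = (-1.8, 1.6)
Step 2: at (-1.8, 1.6), ∇g = (-3.6, 19.2) → (-1.8, 1.6) − 0.05·(-3.6, 19.2) = (-1.62, 0.64)

(-1.62, 0.64)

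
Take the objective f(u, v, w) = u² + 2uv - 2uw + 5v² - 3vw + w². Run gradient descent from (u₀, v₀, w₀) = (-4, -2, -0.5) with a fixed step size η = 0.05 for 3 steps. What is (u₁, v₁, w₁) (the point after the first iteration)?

(-3.45, -0.675, -1.15)

∇f = (2u + 2v - 2w, 2u + 10v - 3w, -2u - 3v + 2w)
Step 1: at (-4, -2, -0.5), ∇f = (-11, -26.5, 13) → (-4, -2, -0.5) − 0.05·(-11, -26.5, 13) = (-3.45, -0.675, -1.15)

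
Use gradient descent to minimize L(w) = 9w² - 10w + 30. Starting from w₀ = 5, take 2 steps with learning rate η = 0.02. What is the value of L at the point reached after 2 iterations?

L′(w) = 18w - 10
w₁ = 5 − 0.02·80 = 3.4
w₂ = 3.4 − 0.02·51.2 = 2.376
L(2.376) = 57.048384

57.048384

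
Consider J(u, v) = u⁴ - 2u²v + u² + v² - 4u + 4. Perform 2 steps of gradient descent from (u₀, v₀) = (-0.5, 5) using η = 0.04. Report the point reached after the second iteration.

∇J = (4u³ - 4uv + 2u - 4, -2u² + 2v)
(u₁, v₁) = (-0.5, 5) − 0.04·(4.5, 9.5) = (-0.68, 4.62)
(u₂, v₂) = (-0.68, 4.62) − 0.04·(5.948672, 8.3152) = (-0.91794688, 4.287392)

(-0.91794688, 4.287392)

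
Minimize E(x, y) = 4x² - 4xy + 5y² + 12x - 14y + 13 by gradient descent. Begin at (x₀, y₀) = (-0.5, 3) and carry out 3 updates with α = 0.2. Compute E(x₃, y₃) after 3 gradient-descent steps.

∇E = (8x - 4y + 12, -4x + 10y - 14)
Step 1: at (-0.5, 3), ∇E = (-4, 18) → (-0.5, 3) − 0.2·(-4, 18) = (0.3, -0.6)
Step 2: at (0.3, -0.6), ∇E = (16.8, -21.2) → (0.3, -0.6) − 0.2·(16.8, -21.2) = (-3.06, 3.64)
Step 3: at (-3.06, 3.64), ∇E = (-27.04, 34.64) → (-3.06, 3.64) − 0.2·(-27.04, 34.64) = (2.348, -3.288)
E(2.348, -3.288) = 194.196032

194.196032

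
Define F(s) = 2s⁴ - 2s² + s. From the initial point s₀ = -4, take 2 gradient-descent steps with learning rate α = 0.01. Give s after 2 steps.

F′(s) = 8s³ - 4s + 1
s₁ = -4 − 0.01·(-495) = 0.95
s₂ = 0.95 − 0.01·4.059 = 0.90941

0.90941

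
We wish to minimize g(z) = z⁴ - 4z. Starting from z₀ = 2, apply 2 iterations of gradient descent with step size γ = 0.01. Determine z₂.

g′(z) = 4z³ - 4
z₁ = 2 − 0.01·28 = 1.72
z₂ = 1.72 − 0.01·16.353792 = 1.55646208

1.55646208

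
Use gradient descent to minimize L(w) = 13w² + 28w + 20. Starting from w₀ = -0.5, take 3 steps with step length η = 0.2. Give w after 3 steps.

-43.82

L′(w) = 26w + 28
Step 1: L′(-0.5) = 15; w₁ = -0.5 − 0.2·15 = -3.5
Step 2: L′(-3.5) = -63; w₂ = -3.5 − 0.2·(-63) = 9.1
Step 3: L′(9.1) = 264.6; w₃ = 9.1 − 0.2·264.6 = -43.82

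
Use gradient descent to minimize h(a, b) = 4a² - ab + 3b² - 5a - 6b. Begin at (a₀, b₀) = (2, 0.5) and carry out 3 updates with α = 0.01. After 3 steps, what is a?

1.7109475

∇h = (8a - b - 5, -a + 6b - 6)
Step 1: at (2, 0.5), ∇h = (10.5, -5) → (2, 0.5) − 0.01·(10.5, -5) = (1.895, 0.55)
Step 2: at (1.895, 0.55), ∇h = (9.61, -4.595) → (1.895, 0.55) − 0.01·(9.61, -4.595) = (1.7989, 0.59595)
Step 3: at (1.7989, 0.59595), ∇h = (8.79525, -4.2232) → (1.7989, 0.59595) − 0.01·(8.79525, -4.2232) = (1.7109475, 0.638182)
a = 1.7109475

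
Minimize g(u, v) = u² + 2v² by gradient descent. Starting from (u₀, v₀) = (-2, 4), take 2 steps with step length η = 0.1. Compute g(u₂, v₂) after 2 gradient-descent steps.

5.7856

∇g = (2u, 4v)
(u₁, v₁) = (-2, 4) − 0.1·(-4, 16) = (-1.6, 2.4)
(u₂, v₂) = (-1.6, 2.4) − 0.1·(-3.2, 9.6) = (-1.28, 1.44)
g(-1.28, 1.44) = 5.7856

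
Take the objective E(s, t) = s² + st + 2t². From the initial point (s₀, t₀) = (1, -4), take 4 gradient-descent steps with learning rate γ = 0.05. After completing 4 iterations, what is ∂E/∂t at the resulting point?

-6.05311875

∇E = (2s + t, s + 4t)
Step 1: at (1, -4), ∇E = (-2, -15) → (1, -4) − 0.05·(-2, -15) = (1.1, -3.25)
Step 2: at (1.1, -3.25), ∇E = (-1.05, -11.9) → (1.1, -3.25) − 0.05·(-1.05, -11.9) = (1.1525, -2.655)
Step 3: at (1.1525, -2.655), ∇E = (-0.35, -9.4675) → (1.1525, -2.655) − 0.05·(-0.35, -9.4675) = (1.17, -2.181625)
Step 4: at (1.17, -2.181625), ∇E = (0.158375, -7.5565) → (1.17, -2.181625) − 0.05·(0.158375, -7.5565) = (1.16208125, -1.8038)
∂E/∂t at (1.16208125, -1.8038) = -6.05311875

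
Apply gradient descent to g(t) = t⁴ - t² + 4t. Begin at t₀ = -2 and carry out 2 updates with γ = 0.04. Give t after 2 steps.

g′(t) = 4t³ - 2t + 4
t₁ = -2 − 0.04·(-24) = -1.04
t₂ = -1.04 − 0.04·1.580544 = -1.10322176

-1.10322176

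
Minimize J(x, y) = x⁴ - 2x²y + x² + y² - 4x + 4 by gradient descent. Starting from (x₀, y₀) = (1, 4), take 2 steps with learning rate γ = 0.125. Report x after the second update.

∇J = (4x³ - 4xy + 2x - 4, -2x² + 2y)
Step 1: at (1, 4), ∇J = (-14, 6) → (1, 4) − 0.125·(-14, 6) = (2.75, 3.25)
Step 2: at (2.75, 3.25), ∇J = (48.9375, -8.625) → (2.75, 3.25) − 0.125·(48.9375, -8.625) = (-3.3671875, 4.328125)
x = -3.3671875

-3.3671875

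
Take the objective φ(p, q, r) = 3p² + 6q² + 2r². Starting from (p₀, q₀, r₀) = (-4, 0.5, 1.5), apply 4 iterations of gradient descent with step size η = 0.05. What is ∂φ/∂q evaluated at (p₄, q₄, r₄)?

∇φ = (6p, 12q, 4r)
(p₁, q₁, r₁) = (-4, 0.5, 1.5) − 0.05·(-24, 6, 6) = (-2.8, 0.2, 1.2)
(p₂, q₂, r₂) = (-2.8, 0.2, 1.2) − 0.05·(-16.8, 2.4, 4.8) = (-1.96, 0.08, 0.96)
(p₃, q₃, r₃) = (-1.96, 0.08, 0.96) − 0.05·(-11.76, 0.96, 3.84) = (-1.372, 0.032, 0.768)
(p₄, q₄, r₄) = (-1.372, 0.032, 0.768) − 0.05·(-8.232, 0.384, 3.072) = (-0.9604, 0.0128, 0.6144)
∂φ/∂q at (-0.9604, 0.0128, 0.6144) = 0.1536

0.1536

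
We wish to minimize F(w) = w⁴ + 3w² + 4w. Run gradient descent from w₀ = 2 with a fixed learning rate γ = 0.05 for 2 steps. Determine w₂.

F′(w) = 4w³ + 6w + 4
w₁ = 2 − 0.05·48 = -0.4
w₂ = -0.4 − 0.05·1.344 = -0.4672

-0.4672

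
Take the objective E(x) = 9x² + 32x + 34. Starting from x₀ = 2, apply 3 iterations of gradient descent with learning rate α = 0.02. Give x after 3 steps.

E′(x) = 18x + 32
Step 1: E′(2) = 68; x₁ = 2 − 0.02·68 = 0.64
Step 2: E′(0.64) = 43.52; x₂ = 0.64 − 0.02·43.52 = -0.2304
Step 3: E′(-0.2304) = 27.8528; x₃ = -0.2304 − 0.02·27.8528 = -0.787456

-0.787456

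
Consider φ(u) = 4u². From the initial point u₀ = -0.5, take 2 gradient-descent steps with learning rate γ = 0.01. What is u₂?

φ′(u) = 8u
u₁ = -0.5 − 0.01·(-4) = -0.46
u₂ = -0.46 − 0.01·(-3.68) = -0.4232

-0.4232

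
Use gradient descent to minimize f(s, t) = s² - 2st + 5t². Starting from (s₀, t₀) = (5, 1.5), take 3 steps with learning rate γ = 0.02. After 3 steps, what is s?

4.585312

∇f = (2s - 2t, -2s + 10t)
Step 1: at (5, 1.5), ∇f = (7, 5) → (5, 1.5) − 0.02·(7, 5) = (4.86, 1.4)
Step 2: at (4.86, 1.4), ∇f = (6.92, 4.28) → (4.86, 1.4) − 0.02·(6.92, 4.28) = (4.7216, 1.3144)
Step 3: at (4.7216, 1.3144), ∇f = (6.8144, 3.7008) → (4.7216, 1.3144) − 0.02·(6.8144, 3.7008) = (4.585312, 1.240384)
s = 4.585312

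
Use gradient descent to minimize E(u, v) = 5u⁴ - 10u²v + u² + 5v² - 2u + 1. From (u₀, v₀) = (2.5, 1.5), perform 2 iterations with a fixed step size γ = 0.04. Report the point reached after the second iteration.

(262.9185024, 22.31776)

∇E = (20u³ - 20uv + 2u - 2, -10u² + 10v)
Step 1: at (2.5, 1.5), ∇E = (240.5, -47.5) → (2.5, 1.5) − 0.04·(240.5, -47.5) = (-7.12, 3.4)
Step 2: at (-7.12, 3.4), ∇E = (-6750.96256, -472.944) → (-7.12, 3.4) − 0.04·(-6750.96256, -472.944) = (262.9185024, 22.31776)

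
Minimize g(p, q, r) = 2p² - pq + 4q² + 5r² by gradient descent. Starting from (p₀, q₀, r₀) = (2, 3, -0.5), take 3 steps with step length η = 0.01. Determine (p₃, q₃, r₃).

∇g = (4p - q, -p + 8q, 10r)
Step 1: at (2, 3, -0.5), ∇g = (5, 22, -5) → (2, 3, -0.5) − 0.01·(5, 22, -5) = (1.95, 2.78, -0.45)
Step 2: at (1.95, 2.78, -0.45), ∇g = (5.02, 20.29, -4.5) → (1.95, 2.78, -0.45) − 0.01·(5.02, 20.29, -4.5) = (1.8998, 2.5771, -0.405)
Step 3: at (1.8998, 2.5771, -0.405), ∇g = (5.0221, 18.717, -4.05) → (1.8998, 2.5771, -0.405) − 0.01·(5.0221, 18.717, -4.05) = (1.849579, 2.38993, -0.3645)

(1.849579, 2.38993, -0.3645)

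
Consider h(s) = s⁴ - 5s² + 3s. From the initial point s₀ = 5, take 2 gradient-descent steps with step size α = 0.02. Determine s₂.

h′(s) = 4s³ - 10s + 3
Step 1: h′(5) = 453; s₁ = 5 − 0.02·453 = -4.06
Step 2: h′(-4.06) = -224.093664; s₂ = -4.06 − 0.02·(-224.093664) = 0.42187328

0.42187328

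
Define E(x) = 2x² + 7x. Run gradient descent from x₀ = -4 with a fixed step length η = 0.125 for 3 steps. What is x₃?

-2.03125

E′(x) = 4x + 7
Step 1: E′(-4) = -9; x₁ = -4 − 0.125·(-9) = -2.875
Step 2: E′(-2.875) = -4.5; x₂ = -2.875 − 0.125·(-4.5) = -2.3125
Step 3: E′(-2.3125) = -2.25; x₃ = -2.3125 − 0.125·(-2.25) = -2.03125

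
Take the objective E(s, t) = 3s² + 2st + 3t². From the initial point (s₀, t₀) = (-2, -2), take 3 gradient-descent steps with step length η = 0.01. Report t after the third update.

∇E = (6s + 2t, 2s + 6t)
(s₁, t₁) = (-2, -2) − 0.01·(-16, -16) = (-1.84, -1.84)
(s₂, t₂) = (-1.84, -1.84) − 0.01·(-14.72, -14.72) = (-1.6928, -1.6928)
(s₃, t₃) = (-1.6928, -1.6928) − 0.01·(-13.5424, -13.5424) = (-1.557376, -1.557376)
t = -1.557376

-1.557376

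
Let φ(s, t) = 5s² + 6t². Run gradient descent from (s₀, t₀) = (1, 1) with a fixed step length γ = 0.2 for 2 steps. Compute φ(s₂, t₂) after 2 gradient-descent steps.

∇φ = (10s, 12t)
(s₁, t₁) = (1, 1) − 0.2·(10, 12) = (-1, -1.4)
(s₂, t₂) = (-1, -1.4) − 0.2·(-10, -16.8) = (1, 1.96)
φ(1, 1.96) = 28.0496

28.0496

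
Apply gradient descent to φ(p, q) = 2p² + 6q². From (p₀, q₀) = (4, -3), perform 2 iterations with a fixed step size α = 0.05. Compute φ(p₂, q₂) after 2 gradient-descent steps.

∇φ = (4p, 12q)
Step 1: at (4, -3), ∇φ = (16, -36) → (4, -3) − 0.05·(16, -36) = (3.2, -1.2)
Step 2: at (3.2, -1.2), ∇φ = (12.8, -14.4) → (3.2, -1.2) − 0.05·(12.8, -14.4) = (2.56, -0.48)
φ(2.56, -0.48) = 14.4896

14.4896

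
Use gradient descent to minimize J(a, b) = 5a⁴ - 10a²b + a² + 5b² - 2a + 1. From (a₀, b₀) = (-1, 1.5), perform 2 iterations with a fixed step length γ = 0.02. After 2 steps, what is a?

-1.1004288

∇J = (20a³ - 20ab + 2a - 2, -10a² + 10b)
(a₁, b₁) = (-1, 1.5) − 0.02·(6, 5) = (-1.12, 1.4)
(a₂, b₂) = (-1.12, 1.4) − 0.02·(-0.97856, 1.456) = (-1.1004288, 1.37088)
a = -1.1004288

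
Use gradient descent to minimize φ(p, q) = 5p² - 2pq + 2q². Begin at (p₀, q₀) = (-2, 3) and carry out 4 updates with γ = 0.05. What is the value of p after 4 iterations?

∇φ = (10p - 2q, -2p + 4q)
(p₁, q₁) = (-2, 3) − 0.05·(-26, 16) = (-0.7, 2.2)
(p₂, q₂) = (-0.7, 2.2) − 0.05·(-11.4, 10.2) = (-0.13, 1.69)
(p₃, q₃) = (-0.13, 1.69) − 0.05·(-4.68, 7.02) = (0.104, 1.339)
(p₄, q₄) = (0.104, 1.339) − 0.05·(-1.638, 5.148) = (0.1859, 1.0816)
p = 0.1859

0.1859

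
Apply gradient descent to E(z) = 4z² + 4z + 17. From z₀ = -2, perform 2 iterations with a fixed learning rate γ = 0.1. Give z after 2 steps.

E′(z) = 8z + 4
Step 1: E′(-2) = -12; z₁ = -2 − 0.1·(-12) = -0.8
Step 2: E′(-0.8) = -2.4; z₂ = -0.8 − 0.1·(-2.4) = -0.56

-0.56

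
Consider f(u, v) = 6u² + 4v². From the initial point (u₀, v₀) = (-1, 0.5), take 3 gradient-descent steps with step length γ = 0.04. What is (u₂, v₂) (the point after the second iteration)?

(-0.2704, 0.2312)

∇f = (12u, 8v)
(u₁, v₁) = (-1, 0.5) − 0.04·(-12, 4) = (-0.52, 0.34)
(u₂, v₂) = (-0.52, 0.34) − 0.04·(-6.24, 2.72) = (-0.2704, 0.2312)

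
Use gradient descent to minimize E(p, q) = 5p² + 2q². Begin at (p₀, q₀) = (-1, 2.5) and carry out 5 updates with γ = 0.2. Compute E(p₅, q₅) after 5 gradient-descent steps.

∇E = (10p, 4q)
(p₁, q₁) = (-1, 2.5) − 0.2·(-10, 10) = (1, 0.5)
(p₂, q₂) = (1, 0.5) − 0.2·(10, 2) = (-1, 0.1)
(p₃, q₃) = (-1, 0.1) − 0.2·(-10, 0.4) = (1, 0.02)
(p₄, q₄) = (1, 0.02) − 0.2·(10, 0.08) = (-1, 0.004)
(p₅, q₅) = (-1, 0.004) − 0.2·(-10, 0.016) = (1, 0.0008)
E(1, 0.0008) = 5.00000128

5.00000128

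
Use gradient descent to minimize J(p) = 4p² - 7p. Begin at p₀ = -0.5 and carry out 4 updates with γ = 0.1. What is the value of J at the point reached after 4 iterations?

-3.06248064

J′(p) = 8p - 7
Step 1: J′(-0.5) = -11; p₁ = -0.5 − 0.1·(-11) = 0.6
Step 2: J′(0.6) = -2.2; p₂ = 0.6 − 0.1·(-2.2) = 0.82
Step 3: J′(0.82) = -0.44; p₃ = 0.82 − 0.1·(-0.44) = 0.864
Step 4: J′(0.864) = -0.088; p₄ = 0.864 − 0.1·(-0.088) = 0.8728
J(0.8728) = -3.06248064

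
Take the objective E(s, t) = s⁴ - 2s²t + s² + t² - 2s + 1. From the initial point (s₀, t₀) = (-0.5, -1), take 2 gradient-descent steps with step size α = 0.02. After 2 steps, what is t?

-0.905916

∇E = (4s³ - 4st + 2s - 2, -2s² + 2t)
Step 1: at (-0.5, -1), ∇E = (-5.5, -2.5) → (-0.5, -1) − 0.02·(-5.5, -2.5) = (-0.39, -0.95)
Step 2: at (-0.39, -0.95), ∇E = (-4.499276, -2.2042) → (-0.39, -0.95) − 0.02·(-4.499276, -2.2042) = (-0.30001448, -0.905916)
t = -0.905916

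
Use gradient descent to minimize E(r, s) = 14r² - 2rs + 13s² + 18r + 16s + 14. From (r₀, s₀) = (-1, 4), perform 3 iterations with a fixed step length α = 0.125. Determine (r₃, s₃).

∇E = (28r - 2s + 18, -2r + 26s + 16)
(r₁, s₁) = (-1, 4) − 0.125·(-18, 122) = (1.25, -11.25)
(r₂, s₂) = (1.25, -11.25) − 0.125·(75.5, -279) = (-8.1875, 23.625)
(r₃, s₃) = (-8.1875, 23.625) − 0.125·(-258.5, 646.625) = (24.125, -57.203125)

(24.125, -57.203125)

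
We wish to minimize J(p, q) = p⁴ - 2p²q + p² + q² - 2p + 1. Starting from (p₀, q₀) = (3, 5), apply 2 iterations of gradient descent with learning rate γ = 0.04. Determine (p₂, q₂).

(1.58491392, 4.962112)

∇J = (4p³ - 4pq + 2p - 2, -2p² + 2q)
Step 1: at (3, 5), ∇J = (52, -8) → (3, 5) − 0.04·(52, -8) = (0.92, 5.32)
Step 2: at (0.92, 5.32), ∇J = (-16.622848, 8.9472) → (0.92, 5.32) − 0.04·(-16.622848, 8.9472) = (1.58491392, 4.962112)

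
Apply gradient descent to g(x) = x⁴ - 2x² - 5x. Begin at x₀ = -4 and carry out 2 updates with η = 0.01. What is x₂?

-1.413045

g′(x) = 4x³ - 4x - 5
x₁ = -4 − 0.01·(-245) = -1.55
x₂ = -1.55 − 0.01·(-13.6955) = -1.413045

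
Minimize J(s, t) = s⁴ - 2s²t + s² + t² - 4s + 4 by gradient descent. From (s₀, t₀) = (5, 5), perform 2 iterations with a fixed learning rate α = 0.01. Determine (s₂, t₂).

∇J = (4s³ - 4st + 2s - 4, -2s² + 2t)
Step 1: at (5, 5), ∇J = (406, -40) → (5, 5) − 0.01·(406, -40) = (0.94, 5.4)
Step 2: at (0.94, 5.4), ∇J = (-19.101664, 9.0328) → (0.94, 5.4) − 0.01·(-19.101664, 9.0328) = (1.13101664, 5.309672)

(1.13101664, 5.309672)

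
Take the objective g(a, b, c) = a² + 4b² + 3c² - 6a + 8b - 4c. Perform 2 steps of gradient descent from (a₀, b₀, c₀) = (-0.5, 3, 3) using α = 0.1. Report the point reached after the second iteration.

(0.76, -0.84, 1.04)

∇g = (2a - 6, 8b + 8, 6c - 4)
Step 1: at (-0.5, 3, 3), ∇g = (-7, 32, 14) → (-0.5, 3, 3) − 0.1·(-7, 32, 14) = (0.2, -0.2, 1.6)
Step 2: at (0.2, -0.2, 1.6), ∇g = (-5.6, 6.4, 5.6) → (0.2, -0.2, 1.6) − 0.1·(-5.6, 6.4, 5.6) = (0.76, -0.84, 1.04)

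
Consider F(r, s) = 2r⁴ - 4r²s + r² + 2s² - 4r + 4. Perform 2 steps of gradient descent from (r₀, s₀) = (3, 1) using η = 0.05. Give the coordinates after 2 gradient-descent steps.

(107.5072, 11.058)

∇F = (8r³ - 8rs + 2r - 4, -4r² + 4s)
(r₁, s₁) = (3, 1) − 0.05·(194, -32) = (-6.7, 2.6)
(r₂, s₂) = (-6.7, 2.6) − 0.05·(-2284.144, -169.16) = (107.5072, 11.058)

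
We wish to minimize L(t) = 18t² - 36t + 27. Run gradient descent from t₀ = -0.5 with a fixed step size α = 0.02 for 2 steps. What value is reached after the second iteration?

0.8824

L′(t) = 36t - 36
t₁ = -0.5 − 0.02·(-54) = 0.58
t₂ = 0.58 − 0.02·(-15.12) = 0.8824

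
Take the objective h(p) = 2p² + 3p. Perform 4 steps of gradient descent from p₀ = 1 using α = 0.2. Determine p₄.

h′(p) = 4p + 3
Step 1: h′(1) = 7; p₁ = 1 − 0.2·7 = -0.4
Step 2: h′(-0.4) = 1.4; p₂ = -0.4 − 0.2·1.4 = -0.68
Step 3: h′(-0.68) = 0.28; p₃ = -0.68 − 0.2·0.28 = -0.736
Step 4: h′(-0.736) = 0.056; p₄ = -0.736 − 0.2·0.056 = -0.7472

-0.7472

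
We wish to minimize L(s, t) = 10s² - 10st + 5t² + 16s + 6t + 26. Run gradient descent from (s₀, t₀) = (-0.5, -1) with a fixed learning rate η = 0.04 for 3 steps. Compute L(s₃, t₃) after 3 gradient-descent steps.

∇L = (20s - 10t + 16, -10s + 10t + 6)
Step 1: at (-0.5, -1), ∇L = (16, 1) → (-0.5, -1) − 0.04·(16, 1) = (-1.14, -1.04)
Step 2: at (-1.14, -1.04), ∇L = (3.6, 7) → (-1.14, -1.04) − 0.04·(3.6, 7) = (-1.284, -1.32)
Step 3: at (-1.284, -1.32), ∇L = (3.52, 5.64) → (-1.284, -1.32) − 0.04·(3.52, 5.64) = (-1.4248, -1.5456)
L(-1.4248, -1.5456) = 4.1528384

4.1528384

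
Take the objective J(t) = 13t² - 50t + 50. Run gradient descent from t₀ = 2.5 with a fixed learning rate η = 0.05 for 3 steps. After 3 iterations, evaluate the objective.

J′(t) = 26t - 50
t₁ = 2.5 − 0.05·15 = 1.75
t₂ = 1.75 − 0.05·(-4.5) = 1.975
t₃ = 1.975 − 0.05·1.35 = 1.9075
J(1.9075) = 1.92623125

1.92623125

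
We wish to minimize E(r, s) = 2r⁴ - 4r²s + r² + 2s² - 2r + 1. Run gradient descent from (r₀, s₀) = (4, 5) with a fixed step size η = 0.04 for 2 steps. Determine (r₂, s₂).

∇E = (8r³ - 8rs + 2r - 2, -4r² + 4s)
Step 1: at (4, 5), ∇E = (358, -44) → (4, 5) − 0.04·(358, -44) = (-10.32, 6.76)
Step 2: at (-10.32, 6.76), ∇E = (-8257.372544, -398.9696) → (-10.32, 6.76) − 0.04·(-8257.372544, -398.9696) = (319.97490176, 22.718784)

(319.97490176, 22.718784)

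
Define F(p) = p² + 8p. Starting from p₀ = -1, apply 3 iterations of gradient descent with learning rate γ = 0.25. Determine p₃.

F′(p) = 2p + 8
p₁ = -1 − 0.25·6 = -2.5
p₂ = -2.5 − 0.25·3 = -3.25
p₃ = -3.25 − 0.25·1.5 = -3.625

-3.625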